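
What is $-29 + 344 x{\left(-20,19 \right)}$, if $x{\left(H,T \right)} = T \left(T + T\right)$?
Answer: $248339$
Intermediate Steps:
$x{\left(H,T \right)} = 2 T^{2}$ ($x{\left(H,T \right)} = T 2 T = 2 T^{2}$)
$-29 + 344 x{\left(-20,19 \right)} = -29 + 344 \cdot 2 \cdot 19^{2} = -29 + 344 \cdot 2 \cdot 361 = -29 + 344 \cdot 722 = -29 + 248368 = 248339$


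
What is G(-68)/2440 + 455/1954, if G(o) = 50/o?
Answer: 3769795/16210384 ≈ 0.23255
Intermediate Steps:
G(-68)/2440 + 455/1954 = (50/(-68))/2440 + 455/1954 = (50*(-1/68))*(1/2440) + 455*(1/1954) = -25/34*1/2440 + 455/1954 = -5/16592 + 455/1954 = 3769795/16210384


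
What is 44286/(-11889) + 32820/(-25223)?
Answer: -502407586/99958749 ≈ -5.0261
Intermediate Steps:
44286/(-11889) + 32820/(-25223) = 44286*(-1/11889) + 32820*(-1/25223) = -14762/3963 - 32820/25223 = -502407586/99958749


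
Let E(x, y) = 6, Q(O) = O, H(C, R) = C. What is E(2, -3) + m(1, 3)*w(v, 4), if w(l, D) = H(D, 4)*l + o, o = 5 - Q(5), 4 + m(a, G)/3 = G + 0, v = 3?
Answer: -30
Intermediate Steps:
m(a, G) = -12 + 3*G (m(a, G) = -12 + 3*(G + 0) = -12 + 3*G)
o = 0 (o = 5 - 1*5 = 5 - 5 = 0)
w(l, D) = D*l (w(l, D) = D*l + 0 = D*l)
E(2, -3) + m(1, 3)*w(v, 4) = 6 + (-12 + 3*3)*(4*3) = 6 + (-12 + 9)*12 = 6 - 3*12 = 6 - 36 = -30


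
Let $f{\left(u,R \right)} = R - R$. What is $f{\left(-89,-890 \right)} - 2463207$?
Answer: $-2463207$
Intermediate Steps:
$f{\left(u,R \right)} = 0$
$f{\left(-89,-890 \right)} - 2463207 = 0 - 2463207 = -2463207$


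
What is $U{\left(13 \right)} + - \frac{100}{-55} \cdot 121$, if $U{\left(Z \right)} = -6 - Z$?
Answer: $201$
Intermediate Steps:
$U{\left(13 \right)} + - \frac{100}{-55} \cdot 121 = \left(-6 - 13\right) + - \frac{100}{-55} \cdot 121 = \left(-6 - 13\right) + \left(-100\right) \left(- \frac{1}{55}\right) 121 = -19 + \frac{20}{11} \cdot 121 = -19 + 220 = 201$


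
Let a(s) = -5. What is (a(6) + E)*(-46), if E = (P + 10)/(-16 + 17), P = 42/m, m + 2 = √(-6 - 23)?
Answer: -1242/11 + 644*I*√29/11 ≈ -112.91 + 315.28*I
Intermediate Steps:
m = -2 + I*√29 (m = -2 + √(-6 - 23) = -2 + √(-29) = -2 + I*√29 ≈ -2.0 + 5.3852*I)
P = 42/(-2 + I*√29) ≈ -2.5455 - 6.8538*I
E = 82/11 - 14*I*√29/11 (E = ((-28/11 - 14*I*√29/11) + 10)/(-16 + 17) = (82/11 - 14*I*√29/11)/1 = (82/11 - 14*I*√29/11)*1 = 82/11 - 14*I*√29/11 ≈ 7.4545 - 6.8538*I)
(a(6) + E)*(-46) = (-5 + 2*(-11*I + 5*√29)/(√29 + 2*I))*(-46) = 230 - 92*(-11*I + 5*√29)/(√29 + 2*I)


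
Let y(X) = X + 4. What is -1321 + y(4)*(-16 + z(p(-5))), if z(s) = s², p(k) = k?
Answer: -1249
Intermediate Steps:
y(X) = 4 + X
-1321 + y(4)*(-16 + z(p(-5))) = -1321 + (4 + 4)*(-16 + (-5)²) = -1321 + 8*(-16 + 25) = -1321 + 8*9 = -1321 + 72 = -1249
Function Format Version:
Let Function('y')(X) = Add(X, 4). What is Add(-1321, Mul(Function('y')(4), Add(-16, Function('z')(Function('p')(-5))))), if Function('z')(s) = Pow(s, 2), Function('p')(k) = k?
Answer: -1249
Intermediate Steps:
Function('y')(X) = Add(4, X)
Add(-1321, Mul(Function('y')(4), Add(-16, Function('z')(Function('p')(-5))))) = Add(-1321, Mul(Add(4, 4), Add(-16, Pow(-5, 2)))) = Add(-1321, Mul(8, Add(-16, 25))) = Add(-1321, Mul(8, 9)) = Add(-1321, 72) = -1249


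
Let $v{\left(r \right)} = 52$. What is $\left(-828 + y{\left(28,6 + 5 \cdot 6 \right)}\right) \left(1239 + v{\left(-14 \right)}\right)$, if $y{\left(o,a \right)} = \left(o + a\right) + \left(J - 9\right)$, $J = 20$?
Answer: $-972123$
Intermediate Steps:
$y{\left(o,a \right)} = 11 + a + o$ ($y{\left(o,a \right)} = \left(o + a\right) + \left(20 - 9\right) = \left(a + o\right) + 11 = 11 + a + o$)
$\left(-828 + y{\left(28,6 + 5 \cdot 6 \right)}\right) \left(1239 + v{\left(-14 \right)}\right) = \left(-828 + \left(11 + \left(6 + 5 \cdot 6\right) + 28\right)\right) \left(1239 + 52\right) = \left(-828 + \left(11 + \left(6 + 30\right) + 28\right)\right) 1291 = \left(-828 + \left(11 + 36 + 28\right)\right) 1291 = \left(-828 + 75\right) 1291 = \left(-753\right) 1291 = -972123$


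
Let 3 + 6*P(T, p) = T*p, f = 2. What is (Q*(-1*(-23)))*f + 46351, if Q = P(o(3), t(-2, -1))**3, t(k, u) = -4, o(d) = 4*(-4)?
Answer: 10226471/108 ≈ 94690.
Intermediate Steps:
o(d) = -16
P(T, p) = -1/2 + T*p/6 (P(T, p) = -1/2 + (T*p)/6 = -1/2 + T*p/6)
Q = 226981/216 (Q = (-1/2 + (1/6)*(-16)*(-4))**3 = (-1/2 + 32/3)**3 = (61/6)**3 = 226981/216 ≈ 1050.8)
(Q*(-1*(-23)))*f + 46351 = (226981*(-1*(-23))/216)*2 + 46351 = ((226981/216)*23)*2 + 46351 = (5220563/216)*2 + 46351 = 5220563/108 + 46351 = 10226471/108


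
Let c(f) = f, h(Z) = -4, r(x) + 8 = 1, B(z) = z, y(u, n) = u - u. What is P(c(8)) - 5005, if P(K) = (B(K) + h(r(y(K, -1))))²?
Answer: -4989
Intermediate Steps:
y(u, n) = 0
r(x) = -7 (r(x) = -8 + 1 = -7)
P(K) = (-4 + K)² (P(K) = (K - 4)² = (-4 + K)²)
P(c(8)) - 5005 = (-4 + 8)² - 5005 = 4² - 5005 = 16 - 5005 = -4989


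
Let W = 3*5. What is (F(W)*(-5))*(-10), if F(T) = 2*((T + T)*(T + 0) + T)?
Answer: 46500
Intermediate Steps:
W = 15
F(T) = 2*T + 4*T² (F(T) = 2*((2*T)*T + T) = 2*(2*T² + T) = 2*(T + 2*T²) = 2*T + 4*T²)
(F(W)*(-5))*(-10) = ((2*15*(1 + 2*15))*(-5))*(-10) = ((2*15*(1 + 30))*(-5))*(-10) = ((2*15*31)*(-5))*(-10) = (930*(-5))*(-10) = -4650*(-10) = 46500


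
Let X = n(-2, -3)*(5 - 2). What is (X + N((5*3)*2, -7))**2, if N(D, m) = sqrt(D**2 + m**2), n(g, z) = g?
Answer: (6 - sqrt(949))**2 ≈ 615.33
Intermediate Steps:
X = -6 (X = -2*(5 - 2) = -2*3 = -6)
(X + N((5*3)*2, -7))**2 = (-6 + sqrt(((5*3)*2)**2 + (-7)**2))**2 = (-6 + sqrt((15*2)**2 + 49))**2 = (-6 + sqrt(30**2 + 49))**2 = (-6 + sqrt(900 + 49))**2 = (-6 + sqrt(949))**2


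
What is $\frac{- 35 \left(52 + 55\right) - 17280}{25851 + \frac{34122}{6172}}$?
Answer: $- \frac{64883150}{79793247} \approx -0.81314$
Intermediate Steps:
$\frac{- 35 \left(52 + 55\right) - 17280}{25851 + \frac{34122}{6172}} = \frac{\left(-35\right) 107 - 17280}{25851 + 34122 \cdot \frac{1}{6172}} = \frac{-3745 - 17280}{25851 + \frac{17061}{3086}} = - \frac{21025}{\frac{79793247}{3086}} = \left(-21025\right) \frac{3086}{79793247} = - \frac{64883150}{79793247}$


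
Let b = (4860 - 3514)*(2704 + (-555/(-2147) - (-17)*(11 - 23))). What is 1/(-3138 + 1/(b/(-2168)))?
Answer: -3612701015/11336658112418 ≈ -0.00031867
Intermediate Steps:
b = 7225402030/2147 (b = 1346*(2704 + (-555*(-1/2147) - (-17)*(-12))) = 1346*(2704 + (555/2147 - 1*204)) = 1346*(2704 + (555/2147 - 204)) = 1346*(2704 - 437433/2147) = 1346*(5368055/2147) = 7225402030/2147 ≈ 3.3653e+6)
1/(-3138 + 1/(b/(-2168))) = 1/(-3138 + 1/((7225402030/2147)/(-2168))) = 1/(-3138 + 1/((7225402030/2147)*(-1/2168))) = 1/(-3138 + 1/(-3612701015/2327348)) = 1/(-3138 - 2327348/3612701015) = 1/(-11336658112418/3612701015) = -3612701015/11336658112418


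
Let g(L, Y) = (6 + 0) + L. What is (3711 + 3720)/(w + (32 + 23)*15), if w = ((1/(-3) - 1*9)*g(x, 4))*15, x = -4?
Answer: 7431/545 ≈ 13.635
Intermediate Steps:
g(L, Y) = 6 + L
w = -280 (w = ((1/(-3) - 1*9)*(6 - 4))*15 = ((-⅓ - 9)*2)*15 = -28/3*2*15 = -56/3*15 = -280)
(3711 + 3720)/(w + (32 + 23)*15) = (3711 + 3720)/(-280 + (32 + 23)*15) = 7431/(-280 + 55*15) = 7431/(-280 + 825) = 7431/545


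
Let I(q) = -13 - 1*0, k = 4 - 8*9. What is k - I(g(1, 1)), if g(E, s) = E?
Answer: -55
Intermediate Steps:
k = -68 (k = 4 - 72 = -68)
I(q) = -13 (I(q) = -13 + 0 = -13)
k - I(g(1, 1)) = -68 - 1*(-13) = -68 + 13 = -55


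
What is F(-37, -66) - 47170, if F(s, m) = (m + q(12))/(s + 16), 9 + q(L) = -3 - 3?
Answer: -330163/7 ≈ -47166.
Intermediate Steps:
q(L) = -15 (q(L) = -9 + (-3 - 3) = -9 - 6 = -15)
F(s, m) = (-15 + m)/(16 + s) (F(s, m) = (m - 15)/(s + 16) = (-15 + m)/(16 + s))
F(-37, -66) - 47170 = (-15 - 66)/(16 - 37) - 47170 = -81/(-21) - 47170 = -1/21*(-81) - 47170 = 27/7 - 47170 = -330163/7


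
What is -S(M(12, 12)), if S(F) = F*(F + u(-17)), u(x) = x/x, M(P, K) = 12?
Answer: -156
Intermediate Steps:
u(x) = 1
S(F) = F*(1 + F) (S(F) = F*(F + 1) = F*(1 + F))
-S(M(12, 12)) = -12*(1 + 12) = -12*13 = -1*156 = -156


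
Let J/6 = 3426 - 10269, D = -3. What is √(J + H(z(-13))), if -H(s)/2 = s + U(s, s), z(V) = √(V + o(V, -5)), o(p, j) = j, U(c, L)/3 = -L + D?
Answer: 2*√(-10260 + 3*I*√2) ≈ 0.041885 + 202.58*I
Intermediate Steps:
U(c, L) = -9 - 3*L (U(c, L) = 3*(-L - 3) = 3*(-3 - L) = -9 - 3*L)
z(V) = √(-5 + V) (z(V) = √(V - 5) = √(-5 + V))
H(s) = 18 + 4*s (H(s) = -2*(s + (-9 - 3*s)) = -2*(-9 - 2*s) = 18 + 4*s)
J = -41058 (J = 6*(3426 - 10269) = 6*(-6843) = -41058)
√(J + H(z(-13))) = √(-41058 + (18 + 4*√(-5 - 13))) = √(-41058 + (18 + 4*√(-18))) = √(-41058 + (18 + 4*(3*I*√2))) = √(-41058 + (18 + 12*I*√2)) = √(-41040 + 12*I*√2)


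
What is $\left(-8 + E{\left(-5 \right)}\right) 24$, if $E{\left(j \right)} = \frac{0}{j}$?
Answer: $-192$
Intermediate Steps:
$E{\left(j \right)} = 0$
$\left(-8 + E{\left(-5 \right)}\right) 24 = \left(-8 + 0\right) 24 = \left(-8\right) 24 = -192$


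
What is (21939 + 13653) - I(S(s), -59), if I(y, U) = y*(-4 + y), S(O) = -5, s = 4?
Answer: 35547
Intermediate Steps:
(21939 + 13653) - I(S(s), -59) = (21939 + 13653) - (-5)*(-4 - 5) = 35592 - (-5)*(-9) = 35592 - 1*45 = 35592 - 45 = 35547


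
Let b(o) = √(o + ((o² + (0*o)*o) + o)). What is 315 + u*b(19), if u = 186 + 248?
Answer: 315 + 434*√399 ≈ 8984.1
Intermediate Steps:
u = 434
b(o) = √(o² + 2*o) (b(o) = √(o + ((o² + 0*o) + o)) = √(o + ((o² + 0) + o)) = √(o + (o² + o)) = √(o + (o + o²)) = √(o² + 2*o))
315 + u*b(19) = 315 + 434*√(19*(2 + 19)) = 315 + 434*√(19*21) = 315 + 434*√399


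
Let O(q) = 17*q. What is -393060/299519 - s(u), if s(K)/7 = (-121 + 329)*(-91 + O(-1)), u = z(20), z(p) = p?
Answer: 47098370652/299519 ≈ 1.5725e+5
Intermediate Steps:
u = 20
s(K) = -157248 (s(K) = 7*((-121 + 329)*(-91 + 17*(-1))) = 7*(208*(-91 - 17)) = 7*(208*(-108)) = 7*(-22464) = -157248)
-393060/299519 - s(u) = -393060/299519 - 1*(-157248) = -393060*1/299519 + 157248 = -393060/299519 + 157248 = 47098370652/299519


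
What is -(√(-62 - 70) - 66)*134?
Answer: 8844 - 268*I*√33 ≈ 8844.0 - 1539.5*I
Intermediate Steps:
-(√(-62 - 70) - 66)*134 = -(√(-132) - 66)*134 = -(2*I*√33 - 66)*134 = -(-66 + 2*I*√33)*134 = -(-8844 + 268*I*√33) = 8844 - 268*I*√33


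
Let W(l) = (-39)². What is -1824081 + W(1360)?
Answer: -1822560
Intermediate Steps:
W(l) = 1521
-1824081 + W(1360) = -1824081 + 1521 = -1822560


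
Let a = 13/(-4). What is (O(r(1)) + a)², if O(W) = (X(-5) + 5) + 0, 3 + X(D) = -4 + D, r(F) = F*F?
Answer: 1681/16 ≈ 105.06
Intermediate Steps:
r(F) = F²
X(D) = -7 + D (X(D) = -3 + (-4 + D) = -7 + D)
a = -13/4 (a = 13*(-¼) = -13/4 ≈ -3.2500)
O(W) = -7 (O(W) = ((-7 - 5) + 5) + 0 = (-12 + 5) + 0 = -7 + 0 = -7)
(O(r(1)) + a)² = (-7 - 13/4)² = (-41/4)² = 1681/16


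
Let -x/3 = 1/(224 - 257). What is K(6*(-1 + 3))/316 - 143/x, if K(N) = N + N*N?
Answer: -124228/79 ≈ -1572.5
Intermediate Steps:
K(N) = N + N**2
x = 1/11 (x = -3/(224 - 257) = -3/(-33) = -3*(-1/33) = 1/11 ≈ 0.090909)
K(6*(-1 + 3))/316 - 143/x = ((6*(-1 + 3))*(1 + 6*(-1 + 3)))/316 - 143/1/11 = ((6*2)*(1 + 6*2))*(1/316) - 143*11 = (12*(1 + 12))*(1/316) - 1573 = (12*13)*(1/316) - 1573 = 156*(1/316) - 1573 = 39/79 - 1573 = -124228/79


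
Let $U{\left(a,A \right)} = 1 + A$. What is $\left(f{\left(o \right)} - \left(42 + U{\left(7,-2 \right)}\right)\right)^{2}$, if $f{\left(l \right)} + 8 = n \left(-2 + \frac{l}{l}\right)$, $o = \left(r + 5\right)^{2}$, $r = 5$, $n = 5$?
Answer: $2916$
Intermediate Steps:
$o = 100$ ($o = \left(5 + 5\right)^{2} = 10^{2} = 100$)
$f{\left(l \right)} = -13$ ($f{\left(l \right)} = -8 + 5 \left(-2 + \frac{l}{l}\right) = -8 + 5 \left(-2 + 1\right) = -8 + 5 \left(-1\right) = -8 - 5 = -13$)
$\left(f{\left(o \right)} - \left(42 + U{\left(7,-2 \right)}\right)\right)^{2} = \left(-13 - 41\right)^{2} = \left(-54\right)^{2} = 2916$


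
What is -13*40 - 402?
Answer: -922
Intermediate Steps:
-13*40 - 402 = -520 - 402 = -922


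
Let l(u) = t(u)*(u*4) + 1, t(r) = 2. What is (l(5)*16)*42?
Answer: 27552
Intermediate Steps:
l(u) = 1 + 8*u (l(u) = 2*(u*4) + 1 = 2*(4*u) + 1 = 8*u + 1 = 1 + 8*u)
(l(5)*16)*42 = ((1 + 8*5)*16)*42 = ((1 + 40)*16)*42 = (41*16)*42 = 656*42 = 27552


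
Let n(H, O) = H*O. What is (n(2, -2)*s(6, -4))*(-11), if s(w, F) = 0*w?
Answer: 0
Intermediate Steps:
s(w, F) = 0
(n(2, -2)*s(6, -4))*(-11) = ((2*(-2))*0)*(-11) = -4*0*(-11) = 0*(-11) = 0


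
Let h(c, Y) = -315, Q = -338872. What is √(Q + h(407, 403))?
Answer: I*√339187 ≈ 582.4*I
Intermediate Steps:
√(Q + h(407, 403)) = √(-338872 - 315) = √(-339187) = I*√339187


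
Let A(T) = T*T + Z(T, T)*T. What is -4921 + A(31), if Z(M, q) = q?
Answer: -2999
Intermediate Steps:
A(T) = 2*T² (A(T) = T*T + T*T = T² + T² = 2*T²)
-4921 + A(31) = -4921 + 2*31² = -4921 + 2*961 = -4921 + 1922 = -2999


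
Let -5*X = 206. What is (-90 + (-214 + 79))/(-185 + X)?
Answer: 375/377 ≈ 0.99469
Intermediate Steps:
X = -206/5 (X = -⅕*206 = -206/5 ≈ -41.200)
(-90 + (-214 + 79))/(-185 + X) = (-90 + (-214 + 79))/(-185 - 206/5) = (-90 - 135)/(-1131/5) = -225*(-5/1131) = 375/377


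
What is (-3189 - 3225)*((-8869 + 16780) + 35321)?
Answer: -277290048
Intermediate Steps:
(-3189 - 3225)*((-8869 + 16780) + 35321) = -6414*(7911 + 35321) = -6414*43232 = -277290048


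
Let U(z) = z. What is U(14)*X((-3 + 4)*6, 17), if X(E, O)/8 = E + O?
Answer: 2576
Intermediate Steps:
X(E, O) = 8*E + 8*O (X(E, O) = 8*(E + O) = 8*E + 8*O)
U(14)*X((-3 + 4)*6, 17) = 14*(8*((-3 + 4)*6) + 8*17) = 14*(8*(1*6) + 136) = 14*(8*6 + 136) = 14*(48 + 136) = 14*184 = 2576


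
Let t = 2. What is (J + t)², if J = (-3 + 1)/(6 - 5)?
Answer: 0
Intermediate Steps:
J = -2 (J = -2/1 = -2*1 = -2)
(J + t)² = (-2 + 2)² = 0² = 0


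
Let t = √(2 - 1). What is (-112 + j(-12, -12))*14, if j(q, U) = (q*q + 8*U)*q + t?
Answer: -9618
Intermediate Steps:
t = 1 (t = √1 = 1)
j(q, U) = 1 + q*(q² + 8*U) (j(q, U) = (q*q + 8*U)*q + 1 = (q² + 8*U)*q + 1 = q*(q² + 8*U) + 1 = 1 + q*(q² + 8*U))
(-112 + j(-12, -12))*14 = (-112 + (1 + (-12)³ + 8*(-12)*(-12)))*14 = (-112 + (1 - 1728 + 1152))*14 = (-112 - 575)*14 = -687*14 = -9618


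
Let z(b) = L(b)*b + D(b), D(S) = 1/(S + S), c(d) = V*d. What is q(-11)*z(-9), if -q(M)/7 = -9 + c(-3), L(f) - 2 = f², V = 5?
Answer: -376516/3 ≈ -1.2551e+5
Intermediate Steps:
L(f) = 2 + f²
c(d) = 5*d
D(S) = 1/(2*S)
z(b) = 1/(2*b) + b*(2 + b²) (z(b) = (2 + b²)*b + 1/(2*b) = b*(2 + b²) + 1/(2*b) = 1/(2*b) + b*(2 + b²))
q(M) = 168 (q(M) = -7*(-9 + 5*(-3)) = -7*(-9 - 15) = -7*(-24) = 168)
q(-11)*z(-9) = 168*((-9)³ + (½)/(-9) + 2*(-9)) = 168*(-729 + (½)*(-⅑) - 18) = 168*(-729 - 1/18 - 18) = 168*(-13447/18) = -376516/3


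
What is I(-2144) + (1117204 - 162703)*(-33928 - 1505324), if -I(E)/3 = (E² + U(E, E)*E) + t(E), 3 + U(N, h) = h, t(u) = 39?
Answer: -1469245173081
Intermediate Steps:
U(N, h) = -3 + h
I(E) = -117 - 3*E² - 3*E*(-3 + E) (I(E) = -3*((E² + (-3 + E)*E) + 39) = -3*((E² + E*(-3 + E)) + 39) = -3*(39 + E² + E*(-3 + E)) = -117 - 3*E² - 3*E*(-3 + E))
I(-2144) + (1117204 - 162703)*(-33928 - 1505324) = (-117 - 6*(-2144)² + 9*(-2144)) + (1117204 - 162703)*(-33928 - 1505324) = (-117 - 6*4596736 - 19296) + 954501*(-1539252) = (-117 - 27580416 - 19296) - 1469217573252 = -27599829 - 1469217573252 = -1469245173081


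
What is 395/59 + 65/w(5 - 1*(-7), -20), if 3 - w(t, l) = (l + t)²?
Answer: 20260/3599 ≈ 5.6293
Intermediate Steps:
w(t, l) = 3 - (l + t)²
395/59 + 65/w(5 - 1*(-7), -20) = 395/59 + 65/(3 - (-20 + (5 - 1*(-7)))²) = 395*(1/59) + 65/(3 - (-20 + (5 + 7))²) = 395/59 + 65/(3 - (-20 + 12)²) = 395/59 + 65/(3 - 1*(-8)²) = 395/59 + 65/(3 - 1*64) = 395/59 + 65/(3 - 64) = 395/59 + 65/(-61) = 395/59 + 65*(-1/61) = 395/59 - 65/61 = 20260/3599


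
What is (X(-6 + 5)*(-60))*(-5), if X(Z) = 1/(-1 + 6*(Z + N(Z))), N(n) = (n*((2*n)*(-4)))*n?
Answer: 300/41 ≈ 7.3171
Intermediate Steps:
N(n) = -8*n³ (N(n) = (n*(-8*n))*n = (-8*n²)*n = -8*n³)
X(Z) = 1/(-1 - 48*Z³ + 6*Z) (X(Z) = 1/(-1 + 6*(Z - 8*Z³)) = 1/(-1 + (-48*Z³ + 6*Z)) = 1/(-1 - 48*Z³ + 6*Z))
(X(-6 + 5)*(-60))*(-5) = (-60/(-1 - 48*(-6 + 5)³ + 6*(-6 + 5)))*(-5) = (-60/(-1 - 48*(-1)³ + 6*(-1)))*(-5) = (-60/(-1 - 48*(-1) - 6))*(-5) = (-60/(-1 + 48 - 6))*(-5) = (-60/41)*(-5) = ((1/41)*(-60))*(-5) = -60/41*(-5) = 300/41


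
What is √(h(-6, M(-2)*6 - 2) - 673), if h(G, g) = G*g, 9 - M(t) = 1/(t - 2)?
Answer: I*√994 ≈ 31.528*I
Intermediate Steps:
M(t) = 9 - 1/(-2 + t) (M(t) = 9 - 1/(t - 2) = 9 - 1/(-2 + t))
√(h(-6, M(-2)*6 - 2) - 673) = √(-6*(((-19 + 9*(-2))/(-2 - 2))*6 - 2) - 673) = √(-6*(((-19 - 18)/(-4))*6 - 2) - 673) = √(-6*(-¼*(-37)*6 - 2) - 673) = √(-6*((37/4)*6 - 2) - 673) = √(-6*(111/2 - 2) - 673) = √(-6*107/2 - 673) = √(-321 - 673) = √(-994) = I*√994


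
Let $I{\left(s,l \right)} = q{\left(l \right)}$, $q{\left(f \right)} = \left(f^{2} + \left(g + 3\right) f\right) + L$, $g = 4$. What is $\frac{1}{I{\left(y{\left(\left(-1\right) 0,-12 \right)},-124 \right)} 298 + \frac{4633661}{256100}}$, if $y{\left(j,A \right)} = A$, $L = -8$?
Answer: $\frac{256100}{1106612733661} \approx 2.3143 \cdot 10^{-7}$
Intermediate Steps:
$q{\left(f \right)} = -8 + f^{2} + 7 f$ ($q{\left(f \right)} = \left(f^{2} + \left(4 + 3\right) f\right) - 8 = \left(f^{2} + 7 f\right) - 8 = -8 + f^{2} + 7 f$)
$I{\left(s,l \right)} = -8 + l^{2} + 7 l$
$\frac{1}{I{\left(y{\left(\left(-1\right) 0,-12 \right)},-124 \right)} 298 + \frac{4633661}{256100}} = \frac{1}{\left(-8 + \left(-124\right)^{2} + 7 \left(-124\right)\right) 298 + \frac{4633661}{256100}} = \frac{1}{\left(-8 + 15376 - 868\right) 298 + 4633661 \cdot \frac{1}{256100}} = \frac{1}{14500 \cdot 298 + \frac{4633661}{256100}} = \frac{1}{4321000 + \frac{4633661}{256100}} = \frac{1}{\frac{1106612733661}{256100}} = \frac{256100}{1106612733661}$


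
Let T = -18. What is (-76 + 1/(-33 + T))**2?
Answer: 15031129/2601 ≈ 5779.0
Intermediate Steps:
(-76 + 1/(-33 + T))**2 = (-76 + 1/(-33 - 18))**2 = (-76 + 1/(-51))**2 = (-76 - 1/51)**2 = (-3877/51)**2 = 15031129/2601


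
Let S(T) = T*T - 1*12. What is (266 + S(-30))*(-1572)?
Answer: -1814088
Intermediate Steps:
S(T) = -12 + T² (S(T) = T² - 12 = -12 + T²)
(266 + S(-30))*(-1572) = (266 + (-12 + (-30)²))*(-1572) = (266 + (-12 + 900))*(-1572) = (266 + 888)*(-1572) = 1154*(-1572) = -1814088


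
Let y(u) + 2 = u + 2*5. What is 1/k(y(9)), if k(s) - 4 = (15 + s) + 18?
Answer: 1/54 ≈ 0.018519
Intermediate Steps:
y(u) = 8 + u (y(u) = -2 + (u + 2*5) = -2 + (u + 10) = -2 + (10 + u) = 8 + u)
k(s) = 37 + s (k(s) = 4 + ((15 + s) + 18) = 4 + (33 + s) = 37 + s)
1/k(y(9)) = 1/(37 + (8 + 9)) = 1/(37 + 17) = 1/54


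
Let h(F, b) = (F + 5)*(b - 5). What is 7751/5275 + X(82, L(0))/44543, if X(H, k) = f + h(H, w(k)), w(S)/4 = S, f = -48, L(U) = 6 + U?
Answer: 353719168/234964325 ≈ 1.5054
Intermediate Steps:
w(S) = 4*S
h(F, b) = (-5 + b)*(5 + F) (h(F, b) = (5 + F)*(-5 + b) = (-5 + b)*(5 + F))
X(H, k) = -73 - 5*H + 20*k + 4*H*k (X(H, k) = -48 + (-25 - 5*H + 5*(4*k) + H*(4*k)) = -48 + (-25 - 5*H + 20*k + 4*H*k) = -73 - 5*H + 20*k + 4*H*k)
7751/5275 + X(82, L(0))/44543 = 7751/5275 + (-73 - 5*82 + 20*(6 + 0) + 4*82*(6 + 0))/44543 = 7751*(1/5275) + (-73 - 410 + 20*6 + 4*82*6)*(1/44543) = 7751/5275 + (-73 - 410 + 120 + 1968)*(1/44543) = 7751/5275 + 1605*(1/44543) = 7751/5275 + 1605/44543 = 353719168/234964325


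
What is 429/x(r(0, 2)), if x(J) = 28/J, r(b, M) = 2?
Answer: 429/14 ≈ 30.643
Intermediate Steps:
429/x(r(0, 2)) = 429/((28/2)) = 429/((28*(½))) = 429/14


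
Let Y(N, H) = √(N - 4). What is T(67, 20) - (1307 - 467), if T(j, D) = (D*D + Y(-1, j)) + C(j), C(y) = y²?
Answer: 4049 + I*√5 ≈ 4049.0 + 2.2361*I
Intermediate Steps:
Y(N, H) = √(-4 + N)
T(j, D) = D² + j² + I*√5 (T(j, D) = (D*D + √(-4 - 1)) + j² = (D² + √(-5)) + j² = (D² + I*√5) + j² = D² + j² + I*√5)
T(67, 20) - (1307 - 467) = (20² + 67² + I*√5) - (1307 - 467) = (400 + 4489 + I*√5) - 1*840 = (4889 + I*√5) - 840 = 4049 + I*√5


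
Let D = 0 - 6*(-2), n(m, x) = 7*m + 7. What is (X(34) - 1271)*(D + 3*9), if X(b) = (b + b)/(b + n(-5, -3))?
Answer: -49127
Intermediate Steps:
n(m, x) = 7 + 7*m
D = 12 (D = 0 - 1*(-12) = 0 + 12 = 12)
X(b) = 2*b/(-28 + b) (X(b) = (b + b)/(b + (7 + 7*(-5))) = (2*b)/(b + (7 - 35)) = (2*b)/(b - 28) = (2*b)/(-28 + b) = 2*b/(-28 + b))
(X(34) - 1271)*(D + 3*9) = (2*34/(-28 + 34) - 1271)*(12 + 3*9) = (2*34/6 - 1271)*(12 + 27) = (2*34*(⅙) - 1271)*39 = (34/3 - 1271)*39 = -3779/3*39 = -49127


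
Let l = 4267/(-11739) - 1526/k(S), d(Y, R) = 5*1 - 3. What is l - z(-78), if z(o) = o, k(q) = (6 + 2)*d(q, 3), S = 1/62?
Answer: -1665857/93912 ≈ -17.738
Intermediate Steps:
d(Y, R) = 2 (d(Y, R) = 5 - 3 = 2)
S = 1/62 ≈ 0.016129
k(q) = 16 (k(q) = (6 + 2)*2 = 8*2 = 16)
l = -8990993/93912 (l = 4267/(-11739) - 1526/16 = 4267*(-1/11739) - 1526*1/16 = -4267/11739 - 763/8 = -8990993/93912 ≈ -95.739)
l - z(-78) = -8990993/93912 - 1*(-78) = -8990993/93912 + 78 = -1665857/93912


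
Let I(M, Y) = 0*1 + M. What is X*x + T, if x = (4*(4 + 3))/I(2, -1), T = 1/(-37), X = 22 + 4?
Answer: 13467/37 ≈ 363.97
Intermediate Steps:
I(M, Y) = M (I(M, Y) = 0 + M = M)
X = 26
T = -1/37 ≈ -0.027027
x = 14 (x = (4*(4 + 3))/2 = (4*7)*(½) = 28*(½) = 14)
X*x + T = 26*14 - 1/37 = 364 - 1/37 = 13467/37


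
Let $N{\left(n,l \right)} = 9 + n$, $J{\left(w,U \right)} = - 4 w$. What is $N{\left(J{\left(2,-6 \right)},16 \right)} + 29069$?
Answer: $29070$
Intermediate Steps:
$N{\left(J{\left(2,-6 \right)},16 \right)} + 29069 = \left(9 - 8\right) + 29069 = 1 + 29069 = 29070$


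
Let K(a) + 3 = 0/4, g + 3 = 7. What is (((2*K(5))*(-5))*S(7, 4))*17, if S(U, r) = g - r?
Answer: 0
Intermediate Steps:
g = 4 (g = -3 + 7 = 4)
K(a) = -3 (K(a) = -3 + 0/4 = -3 + 0*(1/4) = -3 + 0 = -3)
S(U, r) = 4 - r
(((2*K(5))*(-5))*S(7, 4))*17 = (((2*(-3))*(-5))*(4 - 1*4))*17 = ((-6*(-5))*(4 - 4))*17 = (30*0)*17 = 0*17 = 0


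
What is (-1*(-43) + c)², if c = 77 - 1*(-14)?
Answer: 17956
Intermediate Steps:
c = 91 (c = 77 + 14 = 91)
(-1*(-43) + c)² = (-1*(-43) + 91)² = (43 + 91)² = 134² = 17956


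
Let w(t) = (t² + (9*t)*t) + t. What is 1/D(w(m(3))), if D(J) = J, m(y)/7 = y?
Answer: 1/4431 ≈ 0.00022568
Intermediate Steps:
m(y) = 7*y
w(t) = t + 10*t² (w(t) = (t² + 9*t²) + t = 10*t² + t = t + 10*t²)
1/D(w(m(3))) = 1/((7*3)*(1 + 10*(7*3))) = 1/(21*(1 + 10*21)) = 1/(21*(1 + 210)) = 1/(21*211) = 1/4431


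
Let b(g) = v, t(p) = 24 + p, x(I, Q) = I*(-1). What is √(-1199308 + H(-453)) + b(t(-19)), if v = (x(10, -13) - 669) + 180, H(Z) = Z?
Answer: -499 + I*√1199761 ≈ -499.0 + 1095.3*I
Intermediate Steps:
x(I, Q) = -I
v = -499 (v = (-1*10 - 669) + 180 = (-10 - 669) + 180 = -679 + 180 = -499)
b(g) = -499
√(-1199308 + H(-453)) + b(t(-19)) = √(-1199308 - 453) - 499 = √(-1199761) - 499 = I*√1199761 - 499 = -499 + I*√1199761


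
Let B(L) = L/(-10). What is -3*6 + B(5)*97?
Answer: -133/2 ≈ -66.500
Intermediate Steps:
B(L) = -L/10 (B(L) = L*(-⅒) = -L/10)
-3*6 + B(5)*97 = -3*6 - ⅒*5*97 = -18 - ½*97 = -18 - 97/2 = -133/2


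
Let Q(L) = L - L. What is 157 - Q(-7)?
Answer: 157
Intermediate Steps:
Q(L) = 0
157 - Q(-7) = 157 - 1*0 = 157 + 0 = 157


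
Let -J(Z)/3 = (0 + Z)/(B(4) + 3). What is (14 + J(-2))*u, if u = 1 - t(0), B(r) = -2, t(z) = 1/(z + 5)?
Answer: 16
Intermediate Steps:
t(z) = 1/(5 + z)
u = ⅘ (u = 1 - 1/(5 + 0) = 1 - 1/5 = 1 - 1*⅕ = 1 - ⅕ = ⅘ ≈ 0.80000)
J(Z) = -3*Z (J(Z) = -3*(0 + Z)/(-2 + 3) = -3*Z/1 = -3*Z)
(14 + J(-2))*u = (14 - 3*(-2))*(⅘) = (14 + 6)*(⅘) = 20*(⅘) = 16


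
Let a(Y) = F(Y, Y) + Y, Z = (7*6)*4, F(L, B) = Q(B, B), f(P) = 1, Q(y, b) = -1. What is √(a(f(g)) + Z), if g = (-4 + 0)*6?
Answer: 2*√42 ≈ 12.961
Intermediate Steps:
g = -24 (g = -4*6 = -24)
F(L, B) = -1
Z = 168 (Z = 42*4 = 168)
a(Y) = -1 + Y
√(a(f(g)) + Z) = √((-1 + 1) + 168) = √(0 + 168) = √168 = 2*√42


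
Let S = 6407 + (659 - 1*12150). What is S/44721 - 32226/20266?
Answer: -772105645/453157893 ≈ -1.7038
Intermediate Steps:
S = -5084 (S = 6407 + (659 - 12150) = 6407 - 11491 = -5084)
S/44721 - 32226/20266 = -5084/44721 - 32226/20266 = -5084*1/44721 - 32226*1/20266 = -5084/44721 - 16113/10133 = -772105645/453157893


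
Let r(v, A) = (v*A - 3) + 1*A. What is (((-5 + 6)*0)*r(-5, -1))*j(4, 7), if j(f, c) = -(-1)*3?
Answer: 0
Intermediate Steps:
j(f, c) = 3 (j(f, c) = -1*(-3) = 3)
r(v, A) = -3 + A + A*v (r(v, A) = (A*v - 3) + A = (-3 + A*v) + A = -3 + A + A*v)
(((-5 + 6)*0)*r(-5, -1))*j(4, 7) = (((-5 + 6)*0)*(-3 - 1 - 1*(-5)))*3 = ((1*0)*(-3 - 1 + 5))*3 = (0*1)*3 = 0*3 = 0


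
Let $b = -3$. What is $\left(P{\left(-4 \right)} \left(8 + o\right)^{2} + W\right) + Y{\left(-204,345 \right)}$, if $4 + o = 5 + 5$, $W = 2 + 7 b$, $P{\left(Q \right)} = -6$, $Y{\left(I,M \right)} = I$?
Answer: $-1399$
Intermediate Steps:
$W = -19$ ($W = 2 + 7 \left(-3\right) = 2 - 21 = -19$)
$o = 6$ ($o = -4 + \left(5 + 5\right) = -4 + 10 = 6$)
$\left(P{\left(-4 \right)} \left(8 + o\right)^{2} + W\right) + Y{\left(-204,345 \right)} = \left(- 6 \left(8 + 6\right)^{2} - 19\right) - 204 = \left(- 6 \cdot 14^{2} - 19\right) - 204 = \left(\left(-6\right) 196 - 19\right) - 204 = \left(-1176 - 19\right) - 204 = -1195 - 204 = -1399$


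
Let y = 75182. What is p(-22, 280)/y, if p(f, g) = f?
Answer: -11/37591 ≈ -0.00029262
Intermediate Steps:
p(-22, 280)/y = -22/75182 = -22*1/75182 = -11/37591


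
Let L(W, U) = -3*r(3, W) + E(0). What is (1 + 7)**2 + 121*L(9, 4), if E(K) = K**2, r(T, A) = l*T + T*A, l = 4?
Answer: -14093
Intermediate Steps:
r(T, A) = 4*T + A*T (r(T, A) = 4*T + T*A = 4*T + A*T)
L(W, U) = -36 - 9*W (L(W, U) = -9*(4 + W) + 0**2 = -3*(12 + 3*W) + 0 = (-36 - 9*W) + 0 = -36 - 9*W)
(1 + 7)**2 + 121*L(9, 4) = (1 + 7)**2 + 121*(-36 - 9*9) = 8**2 + 121*(-36 - 81) = 64 + 121*(-117) = 64 - 14157 = -14093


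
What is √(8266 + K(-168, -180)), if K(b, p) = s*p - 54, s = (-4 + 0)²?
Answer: 2*√1333 ≈ 73.021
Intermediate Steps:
s = 16 (s = (-4)² = 16)
K(b, p) = -54 + 16*p (K(b, p) = 16*p - 54 = -54 + 16*p)
√(8266 + K(-168, -180)) = √(8266 + (-54 + 16*(-180))) = √(8266 + (-54 - 2880)) = √(8266 - 2934) = √5332 = 2*√1333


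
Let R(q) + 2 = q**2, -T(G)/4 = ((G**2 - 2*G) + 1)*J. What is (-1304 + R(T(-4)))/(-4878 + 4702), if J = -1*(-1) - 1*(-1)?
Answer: -19347/88 ≈ -219.85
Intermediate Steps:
J = 2 (J = 1 + 1 = 2)
T(G) = -8 - 8*G**2 + 16*G (T(G) = -4*((G**2 - 2*G) + 1)*2 = -4*(1 + G**2 - 2*G)*2 = -4*(2 - 4*G + 2*G**2) = -8 - 8*G**2 + 16*G)
R(q) = -2 + q**2
(-1304 + R(T(-4)))/(-4878 + 4702) = (-1304 + (-2 + (-8 - 8*(-4)**2 + 16*(-4))**2))/(-4878 + 4702) = (-1304 + (-2 + (-8 - 8*16 - 64)**2))/(-176) = (-1304 + (-2 + (-8 - 128 - 64)**2))*(-1/176) = (-1304 + (-2 + (-200)**2))*(-1/176) = (-1304 + (-2 + 40000))*(-1/176) = (-1304 + 39998)*(-1/176) = 38694*(-1/176) = -19347/88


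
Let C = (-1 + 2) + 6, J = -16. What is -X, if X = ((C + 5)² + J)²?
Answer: -16384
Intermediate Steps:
C = 7 (C = 1 + 6 = 7)
X = 16384 (X = ((7 + 5)² - 16)² = (12² - 16)² = (144 - 16)² = 128² = 16384)
-X = -1*16384 = -16384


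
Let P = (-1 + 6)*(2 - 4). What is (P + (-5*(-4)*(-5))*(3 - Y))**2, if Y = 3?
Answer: 100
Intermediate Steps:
P = -10 (P = 5*(-2) = -10)
(P + (-5*(-4)*(-5))*(3 - Y))**2 = (-10 + (-5*(-4)*(-5))*(3 - 1*3))**2 = (-10 + (20*(-5))*(3 - 3))**2 = (-10 - 100*0)**2 = (-10 + 0)**2 = (-10)**2 = 100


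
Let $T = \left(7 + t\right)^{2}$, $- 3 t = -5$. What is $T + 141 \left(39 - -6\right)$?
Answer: $\frac{57781}{9} \approx 6420.1$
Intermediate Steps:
$t = \frac{5}{3}$ ($t = \left(- \frac{1}{3}\right) \left(-5\right) = \frac{5}{3} \approx 1.6667$)
$T = \frac{676}{9}$ ($T = \left(7 + \frac{5}{3}\right)^{2} = \left(\frac{26}{3}\right)^{2} = \frac{676}{9} \approx 75.111$)
$T + 141 \left(39 - -6\right) = \frac{676}{9} + 141 \left(39 - -6\right) = \frac{676}{9} + 141 \left(39 + 6\right) = \frac{676}{9} + 141 \cdot 45 = \frac{676}{9} + 6345 = \frac{57781}{9}$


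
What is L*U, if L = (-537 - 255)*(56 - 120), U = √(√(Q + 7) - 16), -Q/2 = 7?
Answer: 50688*√(-16 + I*√7) ≈ 16707.0 + 2.0344e+5*I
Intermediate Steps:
Q = -14 (Q = -2*7 = -14)
U = √(-16 + I*√7) (U = √(√(-14 + 7) - 16) = √(√(-7) - 16) = √(I*√7 - 16) = √(-16 + I*√7) ≈ 0.3296 + 4.0136*I)
L = 50688 (L = -792*(-64) = 50688)
L*U = 50688*√(-16 + I*√7)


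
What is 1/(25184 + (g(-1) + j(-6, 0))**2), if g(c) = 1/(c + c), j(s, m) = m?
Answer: 4/100737 ≈ 3.9707e-5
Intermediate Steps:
g(c) = 1/(2*c)
1/(25184 + (g(-1) + j(-6, 0))**2) = 1/(25184 + ((1/2)/(-1) + 0)**2) = 1/(25184 + ((1/2)*(-1) + 0)**2) = 1/(25184 + (-1/2 + 0)**2) = 1/(25184 + (-1/2)**2) = 1/(25184 + 1/4) = 1/(100737/4) = 4/100737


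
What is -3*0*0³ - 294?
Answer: -294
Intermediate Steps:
-3*0*0³ - 294 = 0*0 - 294 = 0 - 294 = -294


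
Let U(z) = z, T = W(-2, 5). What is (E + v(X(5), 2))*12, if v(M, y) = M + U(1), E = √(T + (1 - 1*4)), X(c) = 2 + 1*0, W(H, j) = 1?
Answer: 36 + 12*I*√2 ≈ 36.0 + 16.971*I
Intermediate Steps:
T = 1
X(c) = 2 (X(c) = 2 + 0 = 2)
E = I*√2 (E = √(1 + (1 - 1*4)) = √(1 + (1 - 4)) = √(1 - 3) = √(-2) = I*√2 ≈ 1.4142*I)
v(M, y) = 1 + M (v(M, y) = M + 1 = 1 + M)
(E + v(X(5), 2))*12 = (I*√2 + (1 + 2))*12 = (I*√2 + 3)*12 = (3 + I*√2)*12 = 36 + 12*I*√2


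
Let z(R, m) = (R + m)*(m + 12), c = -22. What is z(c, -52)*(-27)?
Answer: -79920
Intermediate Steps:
z(R, m) = (12 + m)*(R + m) (z(R, m) = (R + m)*(12 + m) = (12 + m)*(R + m))
z(c, -52)*(-27) = ((-52)**2 + 12*(-22) + 12*(-52) - 22*(-52))*(-27) = (2704 - 264 - 624 + 1144)*(-27) = 2960*(-27) = -79920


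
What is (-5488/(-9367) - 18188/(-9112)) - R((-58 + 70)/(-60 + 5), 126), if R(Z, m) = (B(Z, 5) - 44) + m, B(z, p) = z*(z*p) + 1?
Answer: -61248831557/759382690 ≈ -80.656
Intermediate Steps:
B(z, p) = 1 + p*z² (B(z, p) = z*(p*z) + 1 = p*z² + 1 = 1 + p*z²)
R(Z, m) = -43 + m + 5*Z² (R(Z, m) = ((1 + 5*Z²) - 44) + m = (-43 + 5*Z²) + m = -43 + m + 5*Z²)
(-5488/(-9367) - 18188/(-9112)) - R((-58 + 70)/(-60 + 5), 126) = (-5488/(-9367) - 18188/(-9112)) - (-43 + 126 + 5*((-58 + 70)/(-60 + 5))²) = (-5488*(-1/9367) - 18188*(-1/9112)) - (-43 + 126 + 5*(12/(-55))²) = (5488/9367 + 4547/2278) - (-43 + 126 + 5*(12*(-1/55))²) = 3240789/1255178 - (-43 + 126 + 5*(-12/55)²) = 3240789/1255178 - (-43 + 126 + 5*(144/3025)) = 3240789/1255178 - (-43 + 126 + 144/605) = 3240789/1255178 - 1*50359/605 = 3240789/1255178 - 50359/605 = -61248831557/759382690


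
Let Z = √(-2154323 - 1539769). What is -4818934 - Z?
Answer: -4818934 - 2*I*√923523 ≈ -4.8189e+6 - 1922.0*I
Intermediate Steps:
Z = 2*I*√923523 (Z = √(-3694092) = 2*I*√923523 ≈ 1922.0*I)
-4818934 - Z = -4818934 - 2*I*√923523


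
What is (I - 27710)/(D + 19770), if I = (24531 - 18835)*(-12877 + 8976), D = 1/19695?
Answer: -438170539170/389370151 ≈ -1125.3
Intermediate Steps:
D = 1/19695 ≈ 5.0774e-5
I = -22220096 (I = 5696*(-3901) = -22220096)
(I - 27710)/(D + 19770) = (-22220096 - 27710)/(1/19695 + 19770) = -22247806/389370151/19695 = -22247806*19695/389370151 = -438170539170/389370151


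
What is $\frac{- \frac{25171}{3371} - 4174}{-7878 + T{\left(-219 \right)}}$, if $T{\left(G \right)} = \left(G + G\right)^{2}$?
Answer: $- \frac{4698575}{206716462} \approx -0.02273$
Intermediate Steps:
$T{\left(G \right)} = 4 G^{2}$ ($T{\left(G \right)} = \left(2 G\right)^{2} = 4 G^{2}$)
$\frac{- \frac{25171}{3371} - 4174}{-7878 + T{\left(-219 \right)}} = \frac{- \frac{25171}{3371} - 4174}{-7878 + 4 \left(-219\right)^{2}} = \frac{\left(-25171\right) \frac{1}{3371} - 4174}{-7878 + 4 \cdot 47961} = \frac{- \frac{25171}{3371} - 4174}{-7878 + 191844} = - \frac{14095725}{3371 \cdot 183966} = \left(- \frac{14095725}{3371}\right) \frac{1}{183966} = - \frac{4698575}{206716462}$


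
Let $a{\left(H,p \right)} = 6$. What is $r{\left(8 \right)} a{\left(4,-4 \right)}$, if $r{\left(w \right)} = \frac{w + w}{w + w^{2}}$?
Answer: $\frac{4}{3} \approx 1.3333$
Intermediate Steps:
$r{\left(w \right)} = \frac{2 w}{w + w^{2}}$
$r{\left(8 \right)} a{\left(4,-4 \right)} = \frac{2}{1 + 8} \cdot 6 = \frac{2}{9} \cdot 6 = \frac{4}{3}$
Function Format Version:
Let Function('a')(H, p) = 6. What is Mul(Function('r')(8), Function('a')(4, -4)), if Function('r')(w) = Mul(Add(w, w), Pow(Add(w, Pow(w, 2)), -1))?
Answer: Rational(4, 3) ≈ 1.3333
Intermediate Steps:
Function('r')(w) = Mul(2, w, Pow(Add(w, Pow(w, 2)), -1)) (Function('r')(w) = Mul(Mul(2, w), Pow(Add(w, Pow(w, 2)), -1)) = Mul(2, w, Pow(Add(w, Pow(w, 2)), -1)))
Mul(Function('r')(8), Function('a')(4, -4)) = Mul(Mul(2, Pow(Add(1, 8), -1)), 6) = Mul(Mul(2, Pow(9, -1)), 6) = Mul(Mul(2, Rational(1, 9)), 6) = Mul(Rational(2, 9), 6) = Rational(4, 3)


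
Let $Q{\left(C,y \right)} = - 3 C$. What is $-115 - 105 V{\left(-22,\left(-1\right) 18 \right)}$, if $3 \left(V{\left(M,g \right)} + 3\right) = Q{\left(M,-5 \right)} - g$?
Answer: $-2740$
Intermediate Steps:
$V{\left(M,g \right)} = -3 - M - \frac{g}{3}$ ($V{\left(M,g \right)} = -3 + \frac{- 3 M - g}{3} = -3 + \frac{- g - 3 M}{3} = -3 - \left(M + \frac{g}{3}\right) = -3 - M - \frac{g}{3}$)
$-115 - 105 V{\left(-22,\left(-1\right) 18 \right)} = -115 - 105 \left(-3 - -22 - \frac{\left(-1\right) 18}{3}\right) = -115 - 105 \left(-3 + 22 - -6\right) = -115 - 105 \left(-3 + 22 + 6\right) = -115 - 2625 = -2740$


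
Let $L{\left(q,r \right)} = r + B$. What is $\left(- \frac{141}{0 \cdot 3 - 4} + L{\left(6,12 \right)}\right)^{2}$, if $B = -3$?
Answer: $\frac{31329}{16} \approx 1958.1$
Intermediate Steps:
$L{\left(q,r \right)} = -3 + r$ ($L{\left(q,r \right)} = r - 3 = -3 + r$)
$\left(- \frac{141}{0 \cdot 3 - 4} + L{\left(6,12 \right)}\right)^{2} = \left(- \frac{141}{0 \cdot 3 - 4} + \left(-3 + 12\right)\right)^{2} = \left(- \frac{141}{0 - 4} + 9\right)^{2} = \left(- \frac{141}{-4} + 9\right)^{2} = \left(\left(-141\right) \left(- \frac{1}{4}\right) + 9\right)^{2} = \left(\frac{141}{4} + 9\right)^{2} = \left(\frac{177}{4}\right)^{2} = \frac{31329}{16}$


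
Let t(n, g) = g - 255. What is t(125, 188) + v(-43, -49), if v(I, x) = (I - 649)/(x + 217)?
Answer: -2987/42 ≈ -71.119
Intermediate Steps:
v(I, x) = (-649 + I)/(217 + x)
t(n, g) = -255 + g
t(125, 188) + v(-43, -49) = (-255 + 188) + (-649 - 43)/(217 - 49) = -67 - 692/168 = -67 + (1/168)*(-692) = -67 - 173/42 = -2987/42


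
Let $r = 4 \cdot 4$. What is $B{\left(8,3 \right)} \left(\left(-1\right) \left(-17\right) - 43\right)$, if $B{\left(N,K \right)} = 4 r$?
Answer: $-1664$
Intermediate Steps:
$r = 16$
$B{\left(N,K \right)} = 64$ ($B{\left(N,K \right)} = 4 \cdot 16 = 64$)
$B{\left(8,3 \right)} \left(\left(-1\right) \left(-17\right) - 43\right) = 64 \left(\left(-1\right) \left(-17\right) - 43\right) = 64 \left(17 - 43\right) = 64 \left(-26\right) = -1664$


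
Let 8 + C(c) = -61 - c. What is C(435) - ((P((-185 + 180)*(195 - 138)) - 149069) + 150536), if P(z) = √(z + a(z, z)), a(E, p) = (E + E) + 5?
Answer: -1971 - 5*I*√34 ≈ -1971.0 - 29.155*I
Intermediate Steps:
a(E, p) = 5 + 2*E (a(E, p) = 2*E + 5 = 5 + 2*E)
P(z) = √(5 + 3*z) (P(z) = √(z + (5 + 2*z)) = √(5 + 3*z))
C(c) = -69 - c (C(c) = -8 + (-61 - c) = -69 - c)
C(435) - ((P((-185 + 180)*(195 - 138)) - 149069) + 150536) = (-69 - 1*435) - ((√(5 + 3*((-185 + 180)*(195 - 138))) - 149069) + 150536) = (-69 - 435) - ((√(5 + 3*(-5*57)) - 149069) + 150536) = -504 - ((√(5 + 3*(-285)) - 149069) + 150536) = -504 - ((√(5 - 855) - 149069) + 150536) = -504 - ((√(-850) - 149069) + 150536) = -504 - ((5*I*√34 - 149069) + 150536) = -504 - ((-149069 + 5*I*√34) + 150536) = -504 - (1467 + 5*I*√34) = -504 + (-1467 - 5*I*√34) = -1971 - 5*I*√34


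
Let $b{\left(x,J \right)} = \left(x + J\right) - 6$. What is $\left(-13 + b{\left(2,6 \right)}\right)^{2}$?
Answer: $121$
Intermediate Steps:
$b{\left(x,J \right)} = -6 + J + x$ ($b{\left(x,J \right)} = \left(J + x\right) - 6 = -6 + J + x$)
$\left(-13 + b{\left(2,6 \right)}\right)^{2} = \left(-13 + \left(-6 + 6 + 2\right)\right)^{2} = \left(-13 + 2\right)^{2} = \left(-11\right)^{2} = 121$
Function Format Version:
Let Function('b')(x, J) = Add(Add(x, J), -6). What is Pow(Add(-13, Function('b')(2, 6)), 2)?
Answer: 121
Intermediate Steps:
Function('b')(x, J) = Add(-6, J, x) (Function('b')(x, J) = Add(Add(J, x), -6) = Add(-6, J, x))
Pow(Add(-13, Function('b')(2, 6)), 2) = Pow(Add(-13, Add(-6, 6, 2)), 2) = Pow(Add(-13, 2), 2) = Pow(-11, 2) = 121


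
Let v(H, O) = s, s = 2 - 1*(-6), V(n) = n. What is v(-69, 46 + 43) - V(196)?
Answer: -188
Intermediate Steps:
s = 8 (s = 2 + 6 = 8)
v(H, O) = 8
v(-69, 46 + 43) - V(196) = 8 - 1*196 = 8 - 196 = -188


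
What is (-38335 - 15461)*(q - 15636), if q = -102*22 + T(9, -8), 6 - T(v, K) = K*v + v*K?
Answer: 953803080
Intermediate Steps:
T(v, K) = 6 - 2*K*v (T(v, K) = 6 - (K*v + v*K) = 6 - (K*v + K*v) = 6 - 2*K*v)
q = -2094 (q = -102*22 + (6 - 2*(-8)*9) = -2244 + (6 + 144) = -2244 + 150 = -2094)
(-38335 - 15461)*(q - 15636) = (-38335 - 15461)*(-2094 - 15636) = -53796*(-17730) = 953803080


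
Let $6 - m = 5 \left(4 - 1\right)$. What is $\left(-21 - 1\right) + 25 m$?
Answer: $-247$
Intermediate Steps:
$m = -9$ ($m = 6 - 5 \left(4 - 1\right) = 6 - 5 \cdot 3 = 6 - 15 = -9$)
$\left(-21 - 1\right) + 25 m = \left(-21 - 1\right) + 25 \left(-9\right) = -22 - 225 = -247$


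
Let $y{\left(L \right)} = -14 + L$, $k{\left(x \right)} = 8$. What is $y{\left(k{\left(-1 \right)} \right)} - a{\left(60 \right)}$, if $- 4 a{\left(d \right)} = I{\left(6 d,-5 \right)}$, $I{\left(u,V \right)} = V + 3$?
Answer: $- \frac{13}{2} \approx -6.5$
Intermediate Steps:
$I{\left(u,V \right)} = 3 + V$
$a{\left(d \right)} = \frac{1}{2}$ ($a{\left(d \right)} = - \frac{3 - 5}{4} = \left(- \frac{1}{4}\right) \left(-2\right) = \frac{1}{2}$)
$y{\left(k{\left(-1 \right)} \right)} - a{\left(60 \right)} = \left(-14 + 8\right) - \frac{1}{2} = -6 - \frac{1}{2} = - \frac{13}{2}$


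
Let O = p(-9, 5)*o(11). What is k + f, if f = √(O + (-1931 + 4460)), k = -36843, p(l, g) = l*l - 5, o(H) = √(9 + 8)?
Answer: -36843 + √(2529 + 76*√17) ≈ -36790.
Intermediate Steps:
o(H) = √17
p(l, g) = -5 + l² (p(l, g) = l² - 5 = -5 + l²)
O = 76*√17 (O = (-5 + (-9)²)*√17 = (-5 + 81)*√17 = 76*√17 ≈ 313.36)
f = √(2529 + 76*√17) (f = √(76*√17 + (-1931 + 4460)) = √(76*√17 + 2529) = √(2529 + 76*√17) ≈ 53.314)
k + f = -36843 + √(2529 + 76*√17)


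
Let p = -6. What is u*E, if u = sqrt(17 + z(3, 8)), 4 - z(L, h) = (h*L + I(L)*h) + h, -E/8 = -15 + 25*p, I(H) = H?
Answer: 1320*I*sqrt(35) ≈ 7809.2*I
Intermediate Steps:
E = 1320 (E = -8*(-15 + 25*(-6)) = -8*(-15 - 150) = -8*(-165) = 1320)
z(L, h) = 4 - h - 2*L*h (z(L, h) = 4 - ((h*L + L*h) + h) = 4 - ((L*h + L*h) + h) = 4 - (2*L*h + h) = 4 - (h + 2*L*h) = 4 + (-h - 2*L*h) = 4 - h - 2*L*h)
u = I*sqrt(35) (u = sqrt(17 + (4 - 1*8 - 2*3*8)) = sqrt(17 + (4 - 8 - 48)) = sqrt(17 - 52) = sqrt(-35) = I*sqrt(35) ≈ 5.9161*I)
u*E = (I*sqrt(35))*1320 = 1320*I*sqrt(35)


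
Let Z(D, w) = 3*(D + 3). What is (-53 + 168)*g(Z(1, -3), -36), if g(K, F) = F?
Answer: -4140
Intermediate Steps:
Z(D, w) = 9 + 3*D (Z(D, w) = 3*(3 + D) = 9 + 3*D)
(-53 + 168)*g(Z(1, -3), -36) = (-53 + 168)*(-36) = 115*(-36) = -4140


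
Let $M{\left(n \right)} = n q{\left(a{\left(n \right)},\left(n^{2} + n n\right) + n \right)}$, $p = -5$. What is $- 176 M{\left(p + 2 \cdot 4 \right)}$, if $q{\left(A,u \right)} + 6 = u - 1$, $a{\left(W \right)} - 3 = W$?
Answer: $-7392$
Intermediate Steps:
$a{\left(W \right)} = 3 + W$
$q{\left(A,u \right)} = -7 + u$ ($q{\left(A,u \right)} = -6 + \left(u - 1\right) = -6 + \left(-1 + u\right) = -7 + u$)
$M{\left(n \right)} = n \left(-7 + n + 2 n^{2}\right)$ ($M{\left(n \right)} = n \left(-7 + \left(\left(n^{2} + n n\right) + n\right)\right) = n \left(-7 + \left(\left(n^{2} + n^{2}\right) + n\right)\right) = n \left(-7 + \left(2 n^{2} + n\right)\right) = n \left(-7 + \left(n + 2 n^{2}\right)\right) = n \left(-7 + n + 2 n^{2}\right)$)
$- 176 M{\left(p + 2 \cdot 4 \right)} = - 176 \left(-5 + 2 \cdot 4\right) \left(-7 + \left(-5 + 2 \cdot 4\right) \left(1 + 2 \left(-5 + 2 \cdot 4\right)\right)\right) = - 176 \left(-5 + 8\right) \left(-7 + \left(-5 + 8\right) \left(1 + 2 \left(-5 + 8\right)\right)\right) = - 176 \cdot 3 \left(-7 + 3 \left(1 + 2 \cdot 3\right)\right) = - 176 \cdot 3 \left(-7 + 3 \left(1 + 6\right)\right) = - 176 \cdot 3 \left(-7 + 3 \cdot 7\right) = - 176 \cdot 3 \left(-7 + 21\right) = - 176 \cdot 3 \cdot 14 = \left(-176\right) 42 = -7392$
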